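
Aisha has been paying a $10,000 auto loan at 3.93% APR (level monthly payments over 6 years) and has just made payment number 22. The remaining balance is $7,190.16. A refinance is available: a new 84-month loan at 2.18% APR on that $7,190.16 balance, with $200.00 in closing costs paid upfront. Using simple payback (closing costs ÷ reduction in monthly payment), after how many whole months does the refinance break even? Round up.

Current payment = 10,000 × 3.93%/12 / (1 − (1+0.0032750)^−72) = $156.13.
Refinanced payment = 7,190.16 × 0.0018167 / (1 − (1+0.0018167)^−84) = $92.37.
Monthly savings = $156.13 − $92.37 = $63.76.
Break-even = $200.00 / $63.76 = 3.14 → 4 months.

4 months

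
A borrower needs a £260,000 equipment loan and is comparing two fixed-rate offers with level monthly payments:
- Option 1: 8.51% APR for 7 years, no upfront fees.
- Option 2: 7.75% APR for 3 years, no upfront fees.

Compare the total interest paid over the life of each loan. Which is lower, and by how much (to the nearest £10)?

Option 1: at 8.51% the monthly rate is 0.0070917, so the payment is 260,000 × 0.0070917 / (1 − 1.0070917^−84) = £4,118.79.
Total interest on Option 1 = 84 × £4,118.79 − £260,000 = £85,978.36.
Option 2: monthly rate = 7.75%/12 = 0.0064583; payment = 260,000 × 0.0064583 / (1 − (1+0.0064583)^−36) = £8,117.50.
Total interest on Option 2 = 36 × £8,117.50 − £260,000 = £32,230.00.
Option 2 is lower by £53,748.36.

Option 2 by £53,750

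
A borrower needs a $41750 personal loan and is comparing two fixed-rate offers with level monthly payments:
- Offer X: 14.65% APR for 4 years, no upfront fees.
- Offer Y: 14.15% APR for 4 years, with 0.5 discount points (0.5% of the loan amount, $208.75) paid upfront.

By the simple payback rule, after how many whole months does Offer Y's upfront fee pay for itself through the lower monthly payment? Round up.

Offer X: monthly rate = 14.65%/12 = 0.0122083; payment = 41,750 × 0.0122083 / (1 − (1+0.0122083)^−48) = $1,154.54.
Offer Y: at 14.15% the monthly rate is 0.0117917, so the payment is 41,750 × 0.0117917 / (1 − 1.0117917^−48) = $1,144.02.
Monthly savings = $1,154.54 − $1,144.02 = $10.52.
Break-even = $208.75 / $10.52 = 19.84 → 20 months.

20 months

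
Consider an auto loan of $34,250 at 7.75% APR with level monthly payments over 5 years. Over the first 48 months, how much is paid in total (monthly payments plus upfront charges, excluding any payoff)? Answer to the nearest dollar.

At 7.75% the monthly rate is 0.0064583, so the payment is 34,250 × 0.0064583 / (1 − 1.0064583^−60) = $690.38.
Total outlay = 48 × $690.38 = $33,138.24.

$33,138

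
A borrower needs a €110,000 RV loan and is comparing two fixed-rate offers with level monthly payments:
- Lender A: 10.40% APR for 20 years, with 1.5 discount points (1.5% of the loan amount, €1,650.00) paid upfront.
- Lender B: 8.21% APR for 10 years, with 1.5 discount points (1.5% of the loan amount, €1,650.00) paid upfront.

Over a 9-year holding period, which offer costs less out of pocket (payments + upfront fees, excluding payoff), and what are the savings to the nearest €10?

Lender A by €27,650

Lender A: monthly rate = 10.4%/12 = 0.0086667; payment = 110,000 × 0.0086667 / (1 − (1+0.0086667)^−240) = €1,090.84.
Lender B: at 8.21% the monthly rate is 0.0068417, so the payment is 110,000 × 0.0068417 / (1 − 1.0068417^−120) = €1,346.84.
Over 108 months: Lender A costs 108 × €1,090.84 + €1,650.00 = €119,460.72; Lender B costs 108 × €1,346.84 + €1,650.00 = €147,108.72.
Lender A is cheaper by €147,108.72 − €119,460.72 = €27,648.00.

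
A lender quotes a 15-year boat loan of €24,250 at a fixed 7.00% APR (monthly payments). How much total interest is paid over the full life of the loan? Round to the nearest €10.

Monthly rate = 7%/12 = 0.0058333; payment = 24,250 × 0.0058333 / (1 − (1+0.0058333)^−180) = €217.97.
Total paid = 180 × €217.97 = €39,234.60; interest = €39,234.60 − €24,250 = €14,984.60.

€14,980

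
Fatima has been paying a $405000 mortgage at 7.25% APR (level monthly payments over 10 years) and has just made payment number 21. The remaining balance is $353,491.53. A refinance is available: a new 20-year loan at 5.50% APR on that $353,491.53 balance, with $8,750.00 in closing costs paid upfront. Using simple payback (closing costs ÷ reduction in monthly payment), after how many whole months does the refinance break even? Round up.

Current payment = 405,000 × 7.25%/12 / (1 − (1+0.0060417)^−120) = $4,754.74.
Refinanced payment = 353,491.53 × 0.0045833 / (1 − (1+0.0045833)^−240) = $2,431.62.
Monthly savings = $4,754.74 − $2,431.62 = $2,323.12.
Break-even = $8,750.00 / $2,323.12 = 3.77 → 4 months.

4 months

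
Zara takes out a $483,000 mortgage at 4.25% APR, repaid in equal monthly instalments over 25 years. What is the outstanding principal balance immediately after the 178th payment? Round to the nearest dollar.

$258,839

With monthly rate i = 4.25%/12 = 0.0035417, the balance after k of n payments is P · [(1+i)^n − (1+i)^k] / [(1+i)^n − 1].
(1+0.0035417)^300 = 2.88816953 and (1+0.0035417)^178 = 1.87630221, so the balance is 483,000 × (2.88816953 − 1.87630221) / (2.88816953 − 1) = $258,839.00.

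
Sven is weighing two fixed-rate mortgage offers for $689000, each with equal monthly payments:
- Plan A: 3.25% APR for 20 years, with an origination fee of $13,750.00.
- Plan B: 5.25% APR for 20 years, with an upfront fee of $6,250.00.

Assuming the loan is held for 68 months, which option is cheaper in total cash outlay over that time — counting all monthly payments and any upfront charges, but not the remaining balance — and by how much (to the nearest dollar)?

Plan A: monthly rate = 3.25%/12 = 0.0027083; payment = 689,000 × 0.0027083 / (1 − (1+0.0027083)^−240) = $3,907.98.
Plan B: at 5.25% the monthly rate is 0.0043750, so the payment is 689,000 × 0.0043750 / (1 − 1.0043750^−240) = $4,642.79.
Over 68 months: Plan A costs 68 × $3,907.98 + $13,750.00 = $279,492.64; Plan B costs 68 × $4,642.79 + $6,250.00 = $321,959.72.
Plan A is cheaper by $321,959.72 − $279,492.64 = $42,467.08.

Plan A by $42,467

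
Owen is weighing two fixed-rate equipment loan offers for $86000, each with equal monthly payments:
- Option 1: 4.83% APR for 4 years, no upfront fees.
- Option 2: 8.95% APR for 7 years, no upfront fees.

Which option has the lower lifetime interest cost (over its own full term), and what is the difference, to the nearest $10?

Option 1 by $21,300

Option 1: at 4.83% the monthly rate is 0.0040250, so the payment is 86,000 × 0.0040250 / (1 − 1.0040250^−48) = $1,973.90.
Total interest on Option 1 = 48 × $1,973.90 − $86,000 = $8,747.20.
Option 2: monthly rate = 8.95%/12 = 0.0074583; payment = 86,000 × 0.0074583 / (1 − (1+0.0074583)^−84) = $1,381.48.
Total interest on Option 2 = 84 × $1,381.48 − $86,000 = $30,044.32.
Option 1 is lower by $21,297.12.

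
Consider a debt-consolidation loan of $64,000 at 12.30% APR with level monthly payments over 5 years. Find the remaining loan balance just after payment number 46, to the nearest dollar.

With monthly rate i = 12.3%/12 = 0.0102500, the balance after k of n payments is P · [(1+i)^n − (1+i)^k] / [(1+i)^n − 1].
(1+0.0102500)^60 = 1.84387530 and (1+0.0102500)^46 = 1.59855476, so the balance is 64,000 × (1.84387530 − 1.59855476) / (1.84387530 − 1) = $18,605.25.

$18,605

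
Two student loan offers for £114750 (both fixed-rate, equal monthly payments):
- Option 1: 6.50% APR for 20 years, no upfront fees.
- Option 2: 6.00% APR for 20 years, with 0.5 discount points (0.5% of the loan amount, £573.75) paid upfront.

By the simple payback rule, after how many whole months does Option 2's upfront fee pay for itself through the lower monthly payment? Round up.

Option 1: at 6.50% the monthly rate is 0.0054167, so the payment is 114,750 × 0.0054167 / (1 − 1.0054167^−240) = £855.55.
Option 2: monthly rate = 6%/12 = 0.0050000; payment = 114,750 × 0.0050000 / (1 − (1+0.0050000)^−240) = £822.10.
Monthly savings = £855.55 − £822.10 = £33.45.
Break-even = £573.75 / £33.45 = 17.15 → 18 months.

18 months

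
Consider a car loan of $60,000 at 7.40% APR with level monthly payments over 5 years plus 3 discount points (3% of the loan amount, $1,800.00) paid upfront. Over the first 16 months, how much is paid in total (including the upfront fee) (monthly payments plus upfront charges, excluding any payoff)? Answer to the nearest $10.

At 7.40% the monthly rate is 0.0061667, so the payment is 60,000 × 0.0061667 / (1 − 1.0061667^−60) = $1,199.43.
Total outlay = 16 × $1,199.43 + $1,800.00 = $20,990.88.

$20,990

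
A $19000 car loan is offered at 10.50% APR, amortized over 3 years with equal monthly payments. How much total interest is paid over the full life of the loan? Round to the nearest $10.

$3,230

At 10.50% the monthly rate is 0.0087500, so the payment is 19,000 × 0.0087500 / (1 − 1.0087500^−36) = $617.55.
Total paid = 36 × $617.55 = $22,231.80; interest = $22,231.80 − $19,000 = $3,231.80.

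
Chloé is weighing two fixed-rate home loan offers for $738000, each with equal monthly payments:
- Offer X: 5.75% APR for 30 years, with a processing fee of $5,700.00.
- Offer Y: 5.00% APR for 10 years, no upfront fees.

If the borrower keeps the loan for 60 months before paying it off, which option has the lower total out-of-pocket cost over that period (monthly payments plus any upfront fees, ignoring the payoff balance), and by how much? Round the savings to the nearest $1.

Offer X by $205,552

Offer X: monthly rate = 5.75%/12 = 0.0047917; payment = 738,000 × 0.0047917 / (1 − (1+0.0047917)^−360) = $4,306.77.
Offer Y: at 5.00% the monthly rate is 0.0041667, so the payment is 738,000 × 0.0041667 / (1 − 1.0041667^−120) = $7,827.64.
Over 60 months: Offer X costs 60 × $4,306.77 + $5,700.00 = $264,106.20; Offer Y costs 60 × $7,827.64 = $469,658.40.
Offer X is cheaper by $469,658.40 − $264,106.20 = $205,552.20.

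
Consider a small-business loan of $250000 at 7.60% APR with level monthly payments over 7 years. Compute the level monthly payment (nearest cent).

Monthly rate = 7.6%/12 = 0.0063333; payment = 250,000 × 0.0063333 / (1 − (1+0.0063333)^−84) = $3,846.92.

$3,846.92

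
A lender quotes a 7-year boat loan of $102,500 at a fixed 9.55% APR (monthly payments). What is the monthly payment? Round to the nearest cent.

At 9.55% the monthly rate is 0.0079583, so the payment is 102,500 × 0.0079583 / (1 − 1.0079583^−84) = $1,677.88.

$1,677.88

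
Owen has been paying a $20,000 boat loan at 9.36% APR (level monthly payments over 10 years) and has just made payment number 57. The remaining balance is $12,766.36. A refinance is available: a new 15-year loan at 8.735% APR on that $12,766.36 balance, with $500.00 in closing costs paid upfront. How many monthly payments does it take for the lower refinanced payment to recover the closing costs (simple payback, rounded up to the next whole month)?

Current payment = 20,000 × 9.36%/12 / (1 − (1+0.0078000)^−120) = $257.26.
Refinanced payment = 12,766.36 × 0.0072792 / (1 − (1+0.0072792)^−180) = $127.48.
Monthly savings = $257.26 − $127.48 = $129.78.
Break-even = $500.00 / $129.78 = 3.85 → 4 months.

4 months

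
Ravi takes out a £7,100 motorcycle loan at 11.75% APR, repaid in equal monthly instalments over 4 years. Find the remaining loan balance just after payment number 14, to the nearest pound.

£5,360

With monthly rate i = 11.75%/12 = 0.0097917, the balance after k of n payments is P · [(1+i)^n − (1+i)^k] / [(1+i)^n − 1].
(1+0.0097917)^48 = 1.59634058 and (1+0.0097917)^14 = 1.14615922, so the balance is 7,100 × (1.59634058 − 1.14615922) / (1.59634058 − 1) = £5,359.84.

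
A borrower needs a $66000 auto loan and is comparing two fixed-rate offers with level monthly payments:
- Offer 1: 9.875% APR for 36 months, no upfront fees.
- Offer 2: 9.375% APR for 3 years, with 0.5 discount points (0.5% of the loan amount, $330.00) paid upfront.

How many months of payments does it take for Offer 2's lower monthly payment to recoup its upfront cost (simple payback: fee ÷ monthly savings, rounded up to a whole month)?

Offer 1: monthly rate = 9.875%/12 = 0.0082292; payment = 66,000 × 0.0082292 / (1 − (1+0.0082292)^−36) = $2,125.76.
Offer 2: monthly rate = 9.375%/12 = 0.0078125; payment = 66,000 × 0.0078125 / (1 − (1+0.0078125)^−36) = $2,110.32.
Monthly savings = $2,125.76 − $2,110.32 = $15.44.
Break-even = $330.00 / $15.44 = 21.37 → 22 months.

22 months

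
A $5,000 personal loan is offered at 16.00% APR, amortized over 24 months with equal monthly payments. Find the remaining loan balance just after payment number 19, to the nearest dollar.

With monthly rate i = 16%/12 = 0.0133333, the balance after k of n payments is P · [(1+i)^n − (1+i)^k] / [(1+i)^n − 1].
(1+0.0133333)^24 = 1.37421882 and (1+0.0133333)^19 = 1.28615778, so the balance is 5,000 × (1.37421882 − 1.28615778) / (1.37421882 − 1) = $1,176.60.

$1,177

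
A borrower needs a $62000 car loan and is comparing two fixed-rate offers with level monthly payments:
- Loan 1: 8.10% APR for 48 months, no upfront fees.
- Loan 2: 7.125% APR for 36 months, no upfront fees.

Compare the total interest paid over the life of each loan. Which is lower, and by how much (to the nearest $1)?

Loan 1: monthly rate = 8.1%/12 = 0.0067500; payment = 62,000 × 0.0067500 / (1 − (1+0.0067500)^−48) = $1,516.51.
Total interest on Loan 1 = 48 × $1,516.51 − $62,000 = $10,792.48.
Loan 2: monthly rate = 7.125%/12 = 0.0059375; payment = 62,000 × 0.0059375 / (1 − (1+0.0059375)^−36) = $1,917.93.
Total interest on Loan 2 = 36 × $1,917.93 − $62,000 = $7,045.48.
Loan 2 is lower by $3,747.00.

Loan 2 by $3,747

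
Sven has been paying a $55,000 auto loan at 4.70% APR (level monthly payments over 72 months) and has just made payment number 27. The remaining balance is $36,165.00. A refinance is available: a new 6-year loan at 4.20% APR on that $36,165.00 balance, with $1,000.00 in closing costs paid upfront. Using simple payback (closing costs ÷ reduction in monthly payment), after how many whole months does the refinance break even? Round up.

Current payment = 55,000 × 4.7%/12 / (1 − (1+0.0039167)^−72) = $878.14.
Refinanced payment = 36,165.00 × 0.0035000 / (1 − (1+0.0035000)^−72) = $569.11.
Monthly savings = $878.14 − $569.11 = $309.03.
Break-even = $1,000.00 / $309.03 = 3.24 → 4 months.

4 months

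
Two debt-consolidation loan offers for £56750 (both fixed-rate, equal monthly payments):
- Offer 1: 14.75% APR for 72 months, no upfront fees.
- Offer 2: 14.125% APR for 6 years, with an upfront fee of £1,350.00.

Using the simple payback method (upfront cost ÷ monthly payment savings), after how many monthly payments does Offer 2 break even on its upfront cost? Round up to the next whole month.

71 months

Offer 1: monthly rate = 14.75%/12 = 0.0122917; payment = 56,750 × 0.0122917 / (1 − (1+0.0122917)^−72) = £1,192.29.
Offer 2: monthly rate = 14.125%/12 = 0.0117708; payment = 56,750 × 0.0117708 / (1 − (1+0.0117708)^−72) = £1,173.18.
Monthly savings = £1,192.29 − £1,173.18 = £19.11.
Break-even = £1,350.00 / £19.11 = 70.64 → 71 months.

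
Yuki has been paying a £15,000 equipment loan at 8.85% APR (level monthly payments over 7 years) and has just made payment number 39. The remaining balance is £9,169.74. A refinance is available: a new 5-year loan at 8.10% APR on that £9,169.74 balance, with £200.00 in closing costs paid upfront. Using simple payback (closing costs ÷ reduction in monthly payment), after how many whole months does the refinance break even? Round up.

Current payment = 15,000 × 8.85%/12 / (1 − (1+0.0073750)^−84) = £240.20.
Refinanced payment = 9,169.74 × 0.0067500 / (1 − (1+0.0067500)^−60) = £186.37.
Monthly savings = £240.20 − £186.37 = £53.83.
Break-even = £200.00 / £53.83 = 3.72 → 4 months.

4 months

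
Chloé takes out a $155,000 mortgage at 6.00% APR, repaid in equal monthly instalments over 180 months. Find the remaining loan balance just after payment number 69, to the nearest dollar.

With monthly rate i = 6%/12 = 0.0050000, the balance after k of n payments is P · [(1+i)^n − (1+i)^k] / [(1+i)^n − 1].
(1+0.0050000)^180 = 2.45409356 and (1+0.0050000)^69 = 1.41077664, so the balance is 155,000 × (2.45409356 − 1.41077664) / (2.45409356 − 1) = $111,213.01.

$111,213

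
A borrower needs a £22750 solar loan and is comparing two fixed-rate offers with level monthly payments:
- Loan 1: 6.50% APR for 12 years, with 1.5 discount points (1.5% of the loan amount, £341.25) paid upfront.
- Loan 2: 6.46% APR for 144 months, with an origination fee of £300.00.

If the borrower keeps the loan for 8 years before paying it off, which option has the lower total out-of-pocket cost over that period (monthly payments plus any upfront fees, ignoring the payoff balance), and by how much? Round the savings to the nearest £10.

Loan 2 by £90

Loan 1: monthly rate = 6.5%/12 = 0.0054167; payment = 22,750 × 0.0054167 / (1 − (1+0.0054167)^−144) = £227.94.
Loan 2: monthly rate = 6.46%/12 = 0.0053833; payment = 22,750 × 0.0053833 / (1 − (1+0.0053833)^−144) = £227.46.
Over 96 months: Loan 1 costs 96 × £227.94 + £341.25 = £22,223.49; Loan 2 costs 96 × £227.46 + £300.00 = £22,136.16.
Loan 2 is cheaper by £22,223.49 − £22,136.16 = £87.33.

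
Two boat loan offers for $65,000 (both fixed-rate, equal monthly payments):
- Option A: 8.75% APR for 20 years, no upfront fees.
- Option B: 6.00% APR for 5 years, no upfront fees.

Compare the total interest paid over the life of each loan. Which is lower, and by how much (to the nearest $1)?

Option B by $62,461

Option A: monthly rate = 8.75%/12 = 0.0072917; payment = 65,000 × 0.0072917 / (1 − (1+0.0072917)^−240) = $574.41.
Total interest on Option A = 240 × $574.41 − $65,000 = $72,858.40.
Option B: monthly rate = 6%/12 = 0.0050000; payment = 65,000 × 0.0050000 / (1 − (1+0.0050000)^−60) = $1,256.63.
Total interest on Option B = 60 × $1,256.63 − $65,000 = $10,397.80.
Option B is lower by $62,460.60.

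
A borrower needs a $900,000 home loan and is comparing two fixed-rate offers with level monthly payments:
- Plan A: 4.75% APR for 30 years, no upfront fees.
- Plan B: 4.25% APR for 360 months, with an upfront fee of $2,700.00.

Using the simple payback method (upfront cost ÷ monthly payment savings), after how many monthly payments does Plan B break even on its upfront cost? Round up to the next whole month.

11 months

Plan A: at 4.75% the monthly rate is 0.0039583, so the payment is 900,000 × 0.0039583 / (1 − 1.0039583^−360) = $4,694.83.
Plan B: monthly rate = 4.25%/12 = 0.0035417; payment = 900,000 × 0.0035417 / (1 − (1+0.0035417)^−360) = $4,427.46.
Monthly savings = $4,694.83 − $4,427.46 = $267.37.
Break-even = $2,700.00 / $267.37 = 10.10 → 11 months.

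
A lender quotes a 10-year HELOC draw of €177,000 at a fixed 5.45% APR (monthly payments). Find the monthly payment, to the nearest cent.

€1,916.53

Monthly rate = 5.45%/12 = 0.0045417; payment = 177,000 × 0.0045417 / (1 − (1+0.0045417)^−120) = €1,916.53.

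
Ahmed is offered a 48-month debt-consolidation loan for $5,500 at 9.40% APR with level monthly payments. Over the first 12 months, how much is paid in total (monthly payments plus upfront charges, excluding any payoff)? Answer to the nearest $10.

At 9.40% the monthly rate is 0.0078333, so the payment is 5,500 × 0.0078333 / (1 − 1.0078333^−48) = $137.91.
Total outlay = 12 × $137.91 = $1,654.92.

$1,650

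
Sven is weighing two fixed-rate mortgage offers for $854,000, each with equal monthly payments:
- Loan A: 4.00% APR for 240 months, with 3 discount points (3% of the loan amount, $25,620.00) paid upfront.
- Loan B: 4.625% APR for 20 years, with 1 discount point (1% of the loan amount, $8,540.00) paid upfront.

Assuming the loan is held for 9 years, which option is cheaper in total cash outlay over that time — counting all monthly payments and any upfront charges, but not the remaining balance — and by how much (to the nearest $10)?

Loan A: monthly rate = 4%/12 = 0.0033333; payment = 854,000 × 0.0033333 / (1 − (1+0.0033333)^−240) = $5,175.07.
Loan B: monthly rate = 4.625%/12 = 0.0038542; payment = 854,000 × 0.0038542 / (1 − (1+0.0038542)^−240) = $5,460.62.
Over 108 months: Loan A costs 108 × $5,175.07 + $25,620.00 = $584,527.56; Loan B costs 108 × $5,460.62 + $8,540.00 = $598,286.96.
Loan A is cheaper by $598,286.96 − $584,527.56 = $13,759.40.

Loan A by $13,760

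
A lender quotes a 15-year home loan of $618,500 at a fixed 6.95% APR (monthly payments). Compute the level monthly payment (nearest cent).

$5,541.98

At 6.95% the monthly rate is 0.0057917, so the payment is 618,500 × 0.0057917 / (1 − 1.0057917^−180) = $5,541.98.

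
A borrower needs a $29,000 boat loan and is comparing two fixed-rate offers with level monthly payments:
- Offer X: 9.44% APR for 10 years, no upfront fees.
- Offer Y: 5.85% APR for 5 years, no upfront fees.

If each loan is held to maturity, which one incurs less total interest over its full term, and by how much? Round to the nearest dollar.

Offer X: monthly rate = 9.44%/12 = 0.0078667; payment = 29,000 × 0.0078667 / (1 − (1+0.0078667)^−120) = $374.30.
Total interest on Offer X = 120 × $374.30 − $29,000 = $15,916.00.
Offer Y: at 5.85% the monthly rate is 0.0048750, so the payment is 29,000 × 0.0048750 / (1 − 1.0048750^−60) = $558.63.
Total interest on Offer Y = 60 × $558.63 − $29,000 = $4,517.80.
Offer Y is lower by $11,398.20.

Offer Y by $11,398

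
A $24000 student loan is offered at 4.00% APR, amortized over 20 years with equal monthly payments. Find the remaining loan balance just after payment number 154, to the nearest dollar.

With monthly rate i = 4%/12 = 0.0033333, the balance after k of n payments is P · [(1+i)^n − (1+i)^k] / [(1+i)^n − 1].
(1+0.0033333)^240 = 2.22258209 and (1+0.0033333)^154 = 1.66942570, so the balance is 24,000 × (2.22258209 − 1.66942570) / (2.22258209 − 1) = $10,858.78.

$10,859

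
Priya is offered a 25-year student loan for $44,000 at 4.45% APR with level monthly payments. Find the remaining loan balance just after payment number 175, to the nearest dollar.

$24,304

With monthly rate i = 4.45%/12 = 0.0037083, the balance after k of n payments is P · [(1+i)^n − (1+i)^k] / [(1+i)^n − 1].
(1+0.0037083)^300 = 3.03570086 and (1+0.0037083)^175 = 1.91125104, so the balance is 44,000 × (3.03570086 − 1.91125104) / (3.03570086 − 1) = $24,304.06.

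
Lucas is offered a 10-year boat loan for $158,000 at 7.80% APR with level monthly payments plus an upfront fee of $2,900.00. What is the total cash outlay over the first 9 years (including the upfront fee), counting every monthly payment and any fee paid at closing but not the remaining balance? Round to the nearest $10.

Monthly rate = 7.8%/12 = 0.0065000; payment = 158,000 × 0.0065000 / (1 − (1+0.0065000)^−120) = $1,900.32.
Total outlay = 108 × $1,900.32 + $2,900.00 = $208,134.56.

$208,130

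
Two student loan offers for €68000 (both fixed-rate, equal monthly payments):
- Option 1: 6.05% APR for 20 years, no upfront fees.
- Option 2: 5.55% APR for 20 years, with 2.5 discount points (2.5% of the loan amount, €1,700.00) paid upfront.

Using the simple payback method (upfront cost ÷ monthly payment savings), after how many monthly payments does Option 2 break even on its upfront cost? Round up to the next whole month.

Option 1: monthly rate = 6.05%/12 = 0.0050417; payment = 68,000 × 0.0050417 / (1 − (1+0.0050417)^−240) = €489.14.
Option 2: at 5.55% the monthly rate is 0.0046250, so the payment is 68,000 × 0.0046250 / (1 − 1.0046250^−240) = €469.69.
Monthly savings = €489.14 − €469.69 = €19.45.
Break-even = €1,700.00 / €19.45 = 87.40 → 88 months.

88 months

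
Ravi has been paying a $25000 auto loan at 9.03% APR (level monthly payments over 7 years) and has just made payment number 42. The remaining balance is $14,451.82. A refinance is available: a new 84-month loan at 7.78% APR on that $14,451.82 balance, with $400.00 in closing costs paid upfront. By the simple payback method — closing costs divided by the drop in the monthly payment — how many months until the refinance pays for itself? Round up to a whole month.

Current payment = 25,000 × 9.03%/12 / (1 − (1+0.0075250)^−84) = $402.61.
Refinanced payment = 14,451.82 × 0.0064833 / (1 − (1+0.0064833)^−84) = $223.67.
Monthly savings = $402.61 − $223.67 = $178.94.
Break-even = $400.00 / $178.94 = 2.24 → 3 months.

3 months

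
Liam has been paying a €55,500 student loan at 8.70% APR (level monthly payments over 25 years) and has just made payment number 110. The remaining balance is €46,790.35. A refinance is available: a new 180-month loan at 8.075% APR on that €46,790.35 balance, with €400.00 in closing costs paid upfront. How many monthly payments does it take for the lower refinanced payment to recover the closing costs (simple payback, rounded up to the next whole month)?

Current payment = 55,500 × 8.7%/12 / (1 − (1+0.0072500)^−300) = €454.41.
Refinanced payment = 46,790.35 × 0.0067292 / (1 − (1+0.0067292)^−180) = €449.18.
Monthly savings = €454.41 − €449.18 = €5.23.
Break-even = €400.00 / €5.23 = 76.48 → 77 months.

77 months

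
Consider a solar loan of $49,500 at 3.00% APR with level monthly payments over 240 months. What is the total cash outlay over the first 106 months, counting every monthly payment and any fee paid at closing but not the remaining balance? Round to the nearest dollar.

$29,100

At 3.00% the monthly rate is 0.0025000, so the payment is 49,500 × 0.0025000 / (1 − 1.0025000^−240) = $274.53.
Total outlay = 106 × $274.53 = $29,100.18.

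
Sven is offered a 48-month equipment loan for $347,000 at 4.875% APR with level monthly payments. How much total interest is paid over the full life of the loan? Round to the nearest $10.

$35,630

Monthly rate = 4.875%/12 = 0.0040625; payment = 347,000 × 0.0040625 / (1 − (1+0.0040625)^−48) = $7,971.53.
Total paid = 48 × $7,971.53 = $382,633.44; interest = $382,633.44 − $347,000 = $35,633.44.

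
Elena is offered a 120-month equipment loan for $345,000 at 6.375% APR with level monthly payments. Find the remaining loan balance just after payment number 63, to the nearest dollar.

With monthly rate i = 6.375%/12 = 0.0053125, the balance after k of n payments is P · [(1+i)^n − (1+i)^k] / [(1+i)^n − 1].
(1+0.0053125)^120 = 1.88855619 and (1+0.0053125)^63 = 1.39626613, so the balance is 345,000 × (1.88855619 − 1.39626613) / (1.88855619 − 1) = $191,141.62.

$191,142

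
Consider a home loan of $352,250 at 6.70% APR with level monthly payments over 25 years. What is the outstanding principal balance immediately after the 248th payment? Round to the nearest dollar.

With monthly rate i = 6.7%/12 = 0.0055833, the balance after k of n payments is P · [(1+i)^n − (1+i)^k] / [(1+i)^n − 1].
(1+0.0055833)^300 = 5.31398110 and (1+0.0055833)^248 = 3.97814435, so the balance is 352,250 × (5.31398110 − 3.97814435) / (5.31398110 − 1) = $109,075.23.

$109,075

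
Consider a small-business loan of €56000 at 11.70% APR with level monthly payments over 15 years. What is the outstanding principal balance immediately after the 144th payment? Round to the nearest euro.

€19,997

With monthly rate i = 11.7%/12 = 0.0097500, the balance after k of n payments is P · [(1+i)^n − (1+i)^k] / [(1+i)^n − 1].
(1+0.0097500)^180 = 5.73449438 and (1+0.0097500)^144 = 4.04385994, so the balance is 56,000 × (5.73449438 − 4.04385994) / (5.73449438 − 1) = €19,996.97.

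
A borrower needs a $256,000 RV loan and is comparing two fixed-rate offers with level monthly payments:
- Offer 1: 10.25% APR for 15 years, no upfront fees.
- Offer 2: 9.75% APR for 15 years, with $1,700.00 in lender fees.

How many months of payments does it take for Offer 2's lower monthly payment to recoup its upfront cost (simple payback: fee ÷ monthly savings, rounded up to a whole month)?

Offer 1: monthly rate = 10.25%/12 = 0.0085417; payment = 256,000 × 0.0085417 / (1 − (1+0.0085417)^−180) = $2,790.27.
Offer 2: at 9.75% the monthly rate is 0.0081250, so the payment is 256,000 × 0.0081250 / (1 − 1.0081250^−180) = $2,711.97.
Monthly savings = $2,790.27 − $2,711.97 = $78.30.
Break-even = $1,700.00 / $78.30 = 21.71 → 22 months.

22 months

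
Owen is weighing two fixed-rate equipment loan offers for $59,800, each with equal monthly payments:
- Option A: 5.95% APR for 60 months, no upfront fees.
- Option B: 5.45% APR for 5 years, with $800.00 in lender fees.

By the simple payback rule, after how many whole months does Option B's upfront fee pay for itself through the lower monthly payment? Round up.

Option A: at 5.95% the monthly rate is 0.0049583, so the payment is 59,800 × 0.0049583 / (1 − 1.0049583^−60) = $1,154.71.
Option B: monthly rate = 5.45%/12 = 0.0045417; payment = 59,800 × 0.0045417 / (1 − (1+0.0045417)^−60) = $1,140.87.
Monthly savings = $1,154.71 − $1,140.87 = $13.84.
Break-even = $800.00 / $13.84 = 57.80 → 58 months.

58 months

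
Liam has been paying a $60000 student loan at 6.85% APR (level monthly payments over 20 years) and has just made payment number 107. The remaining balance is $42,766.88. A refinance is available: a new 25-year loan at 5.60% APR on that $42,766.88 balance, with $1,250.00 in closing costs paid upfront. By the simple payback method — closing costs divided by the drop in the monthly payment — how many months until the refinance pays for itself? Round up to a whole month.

Current payment = 60,000 × 6.85%/12 / (1 − (1+0.0057083)^−240) = $459.79.
Refinanced payment = 42,766.88 × 0.0046667 / (1 − (1+0.0046667)^−300) = $265.19.
Monthly savings = $459.79 − $265.19 = $194.60.
Break-even = $1,250.00 / $194.60 = 6.42 → 7 months.

7 months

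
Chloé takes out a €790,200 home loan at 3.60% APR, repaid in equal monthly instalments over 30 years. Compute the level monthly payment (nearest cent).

€3,592.61

Monthly rate = 3.6%/12 = 0.0030000; payment = 790,200 × 0.0030000 / (1 − (1+0.0030000)^−360) = €3,592.61.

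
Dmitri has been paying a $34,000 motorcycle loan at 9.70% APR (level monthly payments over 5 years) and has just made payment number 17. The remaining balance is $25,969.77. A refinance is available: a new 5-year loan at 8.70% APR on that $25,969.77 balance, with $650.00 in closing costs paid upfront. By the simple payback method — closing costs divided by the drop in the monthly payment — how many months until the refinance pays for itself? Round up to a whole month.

Current payment = 34,000 × 9.7%/12 / (1 − (1+0.0080833)^−60) = $717.39.
Refinanced payment = 25,969.77 × 0.0072500 / (1 − (1+0.0072500)^−60) = $535.32.
Monthly savings = $717.39 − $535.32 = $182.07.
Break-even = $650.00 / $182.07 = 3.57 → 4 months.

4 months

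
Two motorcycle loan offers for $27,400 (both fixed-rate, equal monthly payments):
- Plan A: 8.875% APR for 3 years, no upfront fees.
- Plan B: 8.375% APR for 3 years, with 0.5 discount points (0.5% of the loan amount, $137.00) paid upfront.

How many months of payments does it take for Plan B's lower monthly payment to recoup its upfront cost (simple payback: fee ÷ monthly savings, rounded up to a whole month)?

Plan A: monthly rate = 8.875%/12 = 0.0073958; payment = 27,400 × 0.0073958 / (1 − (1+0.0073958)^−36) = $869.72.
Plan B: monthly rate = 8.375%/12 = 0.0069792; payment = 27,400 × 0.0069792 / (1 − (1+0.0069792)^−36) = $863.36.
Monthly savings = $869.72 − $863.36 = $6.36.
Break-even = $137.00 / $6.36 = 21.54 → 22 months.

22 months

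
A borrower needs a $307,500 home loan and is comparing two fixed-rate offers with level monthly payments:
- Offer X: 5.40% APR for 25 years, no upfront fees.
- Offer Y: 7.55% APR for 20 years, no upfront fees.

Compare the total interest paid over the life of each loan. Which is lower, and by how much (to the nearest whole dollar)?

Offer X by $35,786

Offer X: monthly rate = 5.4%/12 = 0.0045000; payment = 307,500 × 0.0045000 / (1 − (1+0.0045000)^−300) = $1,870.00.
Total interest on Offer X = 300 × $1,870.00 − $307,500 = $253,500.00.
Offer Y: monthly rate = 7.55%/12 = 0.0062917; payment = 307,500 × 0.0062917 / (1 − (1+0.0062917)^−240) = $2,486.61.
Total interest on Offer Y = 240 × $2,486.61 − $307,500 = $289,286.40.
Offer X is lower by $35,786.40.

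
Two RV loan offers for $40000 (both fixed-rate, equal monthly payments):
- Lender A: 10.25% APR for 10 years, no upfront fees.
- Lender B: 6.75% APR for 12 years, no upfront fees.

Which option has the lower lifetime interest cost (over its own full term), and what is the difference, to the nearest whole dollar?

Lender B by $5,629

Lender A: monthly rate = 10.25%/12 = 0.0085417; payment = 40,000 × 0.0085417 / (1 − (1+0.0085417)^−120) = $534.16.
Total interest on Lender A = 120 × $534.16 − $40,000 = $24,099.20.
Lender B: monthly rate = 6.75%/12 = 0.0056250; payment = 40,000 × 0.0056250 / (1 − (1+0.0056250)^−144) = $406.04.
Total interest on Lender B = 144 × $406.04 − $40,000 = $18,469.76.
Lender B is lower by $5,629.44.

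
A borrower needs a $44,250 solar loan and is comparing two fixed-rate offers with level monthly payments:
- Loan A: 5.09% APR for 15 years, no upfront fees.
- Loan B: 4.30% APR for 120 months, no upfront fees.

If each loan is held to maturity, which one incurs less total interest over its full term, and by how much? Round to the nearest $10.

Loan A: monthly rate = 5.09%/12 = 0.0042417; payment = 44,250 × 0.0042417 / (1 − (1+0.0042417)^−180) = $352.00.
Total interest on Loan A = 180 × $352.00 − $44,250 = $19,110.00.
Loan B: at 4.30% the monthly rate is 0.0035833, so the payment is 44,250 × 0.0035833 / (1 − 1.0035833^−120) = $454.35.
Total interest on Loan B = 120 × $454.35 − $44,250 = $10,272.00.
Loan B is lower by $8,838.00.

Loan B by $8,840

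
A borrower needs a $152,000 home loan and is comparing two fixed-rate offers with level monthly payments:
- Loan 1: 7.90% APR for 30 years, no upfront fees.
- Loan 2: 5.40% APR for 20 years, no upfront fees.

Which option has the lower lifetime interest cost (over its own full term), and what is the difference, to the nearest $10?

Loan 1: at 7.90% the monthly rate is 0.0065833, so the payment is 152,000 × 0.0065833 / (1 − 1.0065833^−360) = $1,104.74.
Total interest on Loan 1 = 360 × $1,104.74 − $152,000 = $245,706.40.
Loan 2: at 5.40% the monthly rate is 0.0045000, so the payment is 152,000 × 0.0045000 / (1 − 1.0045000^−240) = $1,037.02.
Total interest on Loan 2 = 240 × $1,037.02 − $152,000 = $96,884.80.
Loan 2 is lower by $148,821.60.

Loan 2 by $148,820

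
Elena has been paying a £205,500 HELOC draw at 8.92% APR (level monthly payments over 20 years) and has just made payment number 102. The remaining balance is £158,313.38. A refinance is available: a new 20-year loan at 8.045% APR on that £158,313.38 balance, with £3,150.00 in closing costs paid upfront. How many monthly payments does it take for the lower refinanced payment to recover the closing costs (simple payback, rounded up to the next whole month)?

Current payment = 205,500 × 8.92%/12 / (1 − (1+0.0074333)^−240) = £1,838.38.
Refinanced payment = 158,313.38 × 0.0067042 / (1 − (1+0.0067042)^−240) = £1,328.63.
Monthly savings = £1,838.38 − £1,328.63 = £509.75.
Break-even = £3,150.00 / £509.75 = 6.18 → 7 months.

7 months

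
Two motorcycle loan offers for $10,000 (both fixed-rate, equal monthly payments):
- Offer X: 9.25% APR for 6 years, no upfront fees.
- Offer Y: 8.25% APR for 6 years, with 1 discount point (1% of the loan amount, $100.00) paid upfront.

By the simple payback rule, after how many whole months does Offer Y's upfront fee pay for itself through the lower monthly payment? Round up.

Offer X: at 9.25% the monthly rate is 0.0077083, so the payment is 10,000 × 0.0077083 / (1 − 1.0077083^−72) = $181.50.
Offer Y: at 8.25% the monthly rate is 0.0068750, so the payment is 10,000 × 0.0068750 / (1 − 1.0068750^−72) = $176.56.
Monthly savings = $181.50 − $176.56 = $4.94.
Break-even = $100.00 / $4.94 = 20.24 → 21 months.

21 months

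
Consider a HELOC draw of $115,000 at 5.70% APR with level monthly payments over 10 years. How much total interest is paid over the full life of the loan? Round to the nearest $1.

Monthly rate = 5.7%/12 = 0.0047500; payment = 115,000 × 0.0047500 / (1 − (1+0.0047500)^−120) = $1,259.48.
Total paid = 120 × $1,259.48 = $151,137.60; interest = $151,137.60 − $115,000 = $36,137.60.

$36,138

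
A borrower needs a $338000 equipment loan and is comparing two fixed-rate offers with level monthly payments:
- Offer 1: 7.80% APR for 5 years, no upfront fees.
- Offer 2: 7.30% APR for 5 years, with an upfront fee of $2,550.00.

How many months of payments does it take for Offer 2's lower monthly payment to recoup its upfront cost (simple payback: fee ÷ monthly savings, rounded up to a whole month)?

Offer 1: at 7.80% the monthly rate is 0.0065000, so the payment is 338,000 × 0.0065000 / (1 − 1.0065000^−60) = $6,821.11.
Offer 2: monthly rate = 7.3%/12 = 0.0060833; payment = 338,000 × 0.0060833 / (1 − (1+0.0060833)^−60) = $6,740.75.
Monthly savings = $6,821.11 − $6,740.75 = $80.36.
Break-even = $2,550.00 / $80.36 = 31.73 → 32 months.

32 months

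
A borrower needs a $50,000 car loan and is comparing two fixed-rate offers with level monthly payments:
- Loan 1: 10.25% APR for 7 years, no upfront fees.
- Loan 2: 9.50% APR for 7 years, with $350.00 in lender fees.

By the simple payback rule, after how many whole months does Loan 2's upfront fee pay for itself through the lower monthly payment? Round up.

19 months

Loan 1: at 10.25% the monthly rate is 0.0085417, so the payment is 50,000 × 0.0085417 / (1 − 1.0085417^−84) = $836.53.
Loan 2: monthly rate = 9.5%/12 = 0.0079167; payment = 50,000 × 0.0079167 / (1 − (1+0.0079167)^−84) = $817.20.
Monthly savings = $836.53 − $817.20 = $19.33.
Break-even = $350.00 / $19.33 = 18.11 → 19 months.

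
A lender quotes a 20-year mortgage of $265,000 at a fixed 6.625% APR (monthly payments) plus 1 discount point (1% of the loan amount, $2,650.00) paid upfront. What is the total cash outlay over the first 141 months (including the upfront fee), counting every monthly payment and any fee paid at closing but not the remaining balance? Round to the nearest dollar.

$283,990

At 6.625% the monthly rate is 0.0055208, so the payment is 265,000 × 0.0055208 / (1 − 1.0055208^−240) = $1,995.32.
Total outlay = 141 × $1,995.32 + $2,650.00 = $283,990.12.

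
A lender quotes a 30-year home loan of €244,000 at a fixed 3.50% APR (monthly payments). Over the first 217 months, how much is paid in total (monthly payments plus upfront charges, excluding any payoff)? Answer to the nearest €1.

€237,760

At 3.50% the monthly rate is 0.0029167, so the payment is 244,000 × 0.0029167 / (1 − 1.0029167^−360) = €1,095.67.
Total outlay = 217 × €1,095.67 = €237,760.39.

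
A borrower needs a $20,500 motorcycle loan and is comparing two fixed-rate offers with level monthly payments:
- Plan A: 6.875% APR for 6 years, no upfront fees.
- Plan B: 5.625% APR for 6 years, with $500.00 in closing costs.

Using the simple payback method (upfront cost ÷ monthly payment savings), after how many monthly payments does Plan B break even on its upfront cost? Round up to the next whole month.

42 months

Plan A: monthly rate = 6.875%/12 = 0.0057292; payment = 20,500 × 0.0057292 / (1 − (1+0.0057292)^−72) = $348.28.
Plan B: monthly rate = 5.625%/12 = 0.0046875; payment = 20,500 × 0.0046875 / (1 − (1+0.0046875)^−72) = $336.13.
Monthly savings = $348.28 − $336.13 = $12.15.
Break-even = $500.00 / $12.15 = 41.15 → 42 months.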